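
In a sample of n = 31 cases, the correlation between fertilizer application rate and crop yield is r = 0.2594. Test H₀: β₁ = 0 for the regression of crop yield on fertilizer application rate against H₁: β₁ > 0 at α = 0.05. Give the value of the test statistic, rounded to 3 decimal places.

t = r·√(n − 2)/√(1 − r²) = 0.2594·√29/√0.932712 = 1.446.
df = n − 2 = 29.
One-sided p ≈ 0.0794, which is ≥ 0.05, so fail to reject H₀.
The data do not give significant evidence of a linear association between fertilizer application rate and crop yield.

t = 1.446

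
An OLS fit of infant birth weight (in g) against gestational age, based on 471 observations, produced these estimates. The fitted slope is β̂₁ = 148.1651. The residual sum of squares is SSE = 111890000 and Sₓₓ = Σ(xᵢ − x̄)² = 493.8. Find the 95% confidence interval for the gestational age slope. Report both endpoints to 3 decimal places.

MSE = SSE/(n − 2) = 111890000/469 = 238571.
SE(β̂₁) = √(MSE/Sₓₓ) = √(238571/493.8) = 21.9803.
df = n − 2 = 469.
t* = t_{0.025, 469} = 1.965035.
Margin = t* × SE = 1.965035 × 21.9803 = 43.19206.
CI: 148.1651 ± 43.19206 → (104.973, 191.357).
With 95% confidence, each one-unit increase in gestational age is associated with a change of between 104.973 and 191.357 g in infant birth weight.

(104.973, 191.357)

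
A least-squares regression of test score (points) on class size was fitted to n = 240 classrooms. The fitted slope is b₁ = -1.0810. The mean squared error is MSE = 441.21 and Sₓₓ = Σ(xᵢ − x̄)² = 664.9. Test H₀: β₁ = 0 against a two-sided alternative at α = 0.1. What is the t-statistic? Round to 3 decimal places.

SE(b₁) = √(MSE/Sₓₓ) = √(441.21/664.9) = 0.8146.
t = -1.0810 / 0.8146 = -1.327.
df = n − 2 = 238.
Two-sided p ≈ 0.1858, which is ≥ 0.1, so fail to reject H₀.
The data do not give significant evidence of an association between class size and test score.

t = -1.327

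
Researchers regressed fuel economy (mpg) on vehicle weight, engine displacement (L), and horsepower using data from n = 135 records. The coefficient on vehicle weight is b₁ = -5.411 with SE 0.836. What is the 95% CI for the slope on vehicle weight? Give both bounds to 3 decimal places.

df = n − k − 1 = 135 − 3 − 1 = 131.
t* = t_{0.025, 131} = 1.978239.
Margin = t* × SE = 1.978239 × 0.836 = 1.65381.
CI: -5.411 ± 1.65381 → (-7.065, -3.757).
With 95% confidence, each one-unit increase in vehicle weight is associated with a change of between -7.065 and -3.757 mpg in fuel economy, holding the other predictors fixed.

(-7.065, -3.757)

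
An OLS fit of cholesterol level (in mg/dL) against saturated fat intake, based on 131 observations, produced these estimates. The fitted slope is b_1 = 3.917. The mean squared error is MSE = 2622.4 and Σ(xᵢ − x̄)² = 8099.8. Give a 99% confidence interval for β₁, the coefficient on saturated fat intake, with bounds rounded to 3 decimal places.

SE(b_1) = √(MSE/Sₓₓ) = √(2622.4/8099.8) = 0.569.
df = n − 2 = 129.
t* = t_{0.005, 129} = 2.614479.
Margin = t* × SE = 2.614479 × 0.569 = 1.48764.
CI: 3.917 ± 1.48764 → (2.429, 5.405).
With 99% confidence, each one-unit increase in saturated fat intake is associated with a change of between 2.429 and 5.405 mg/dL in cholesterol level.

(2.429, 5.405)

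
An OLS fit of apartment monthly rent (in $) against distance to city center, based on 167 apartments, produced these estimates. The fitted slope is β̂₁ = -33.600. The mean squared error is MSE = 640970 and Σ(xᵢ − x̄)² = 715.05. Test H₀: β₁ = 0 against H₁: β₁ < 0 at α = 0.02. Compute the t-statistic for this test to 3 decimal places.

t = -1.122

SE(β̂₁) = √(MSE/Sₓₓ) = √(640970/715.05) = 29.9399.
t = -33.600 / 29.9399 = -1.122.
df = n − 2 = 165.
One-sided p ≈ 0.1317, which is ≥ 0.02, so fail to reject H₀.
The data do not give significant evidence that the true slope on distance to city center is negative.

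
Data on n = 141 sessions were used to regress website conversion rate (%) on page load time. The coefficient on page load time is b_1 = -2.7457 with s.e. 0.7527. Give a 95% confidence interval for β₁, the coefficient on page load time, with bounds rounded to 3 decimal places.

(-4.234, -1.257)

df = n − 2 = 141 − 2 = 139.
t* = t_{0.025, 139} = 1.977178.
Margin = t* × SE = 1.977178 × 0.7527 = 1.48822.
CI: -2.7457 ± 1.48822 → (-4.234, -1.257).
With 95% confidence, each one-unit increase in page load time is associated with a change of between -4.234 and -1.257 % in website conversion rate.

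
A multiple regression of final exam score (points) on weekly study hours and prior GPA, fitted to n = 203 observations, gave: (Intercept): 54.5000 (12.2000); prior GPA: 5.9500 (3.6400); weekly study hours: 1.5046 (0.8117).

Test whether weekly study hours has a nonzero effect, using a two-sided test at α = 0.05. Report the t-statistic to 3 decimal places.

Read off: b = 1.5046, SE = 0.8117 for weekly study hours.
H₀: β₁ = 0 vs H₁: β₁ ≠ 0.
t = 1.5046 / 0.8117 = 1.854.
df = n − k − 1 = 203 − 2 − 1 = 200.
Two-sided p ≈ 0.0653, which is ≥ 0.05, so fail to reject H₀.
The data do not give significant evidence of an association between weekly study hours and final exam score, after adjusting for the other predictors.

t = 1.854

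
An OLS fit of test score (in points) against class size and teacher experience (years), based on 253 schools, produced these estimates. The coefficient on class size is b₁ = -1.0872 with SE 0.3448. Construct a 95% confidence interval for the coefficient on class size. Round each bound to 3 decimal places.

df = n − k − 1 = 253 − 2 − 1 = 250.
t* = t_{0.025, 250} = 1.969498.
Margin = t* × SE = 1.969498 × 0.3448 = 0.67908.
CI: -1.0872 ± 0.67908 → (-1.766, -0.408).
With 95% confidence, each one-unit increase in class size is associated with a change of between -1.766 and -0.408 points in test score, holding the other predictors fixed.

(-1.766, -0.408)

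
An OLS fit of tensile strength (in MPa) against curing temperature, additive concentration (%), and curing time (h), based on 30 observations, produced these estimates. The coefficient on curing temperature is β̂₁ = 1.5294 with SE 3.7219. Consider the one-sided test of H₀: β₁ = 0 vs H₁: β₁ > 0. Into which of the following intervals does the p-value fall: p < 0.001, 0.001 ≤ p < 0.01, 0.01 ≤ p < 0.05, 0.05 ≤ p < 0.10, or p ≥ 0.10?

p ≥ 0.10

t = 1.5294 / 3.7219 = 0.411.
df = n − k − 1 = 30 − 3 − 1 = 26.
One-sided p = P(T_{26} > t) ≈ 0.3422.
So p ≥ 0.10.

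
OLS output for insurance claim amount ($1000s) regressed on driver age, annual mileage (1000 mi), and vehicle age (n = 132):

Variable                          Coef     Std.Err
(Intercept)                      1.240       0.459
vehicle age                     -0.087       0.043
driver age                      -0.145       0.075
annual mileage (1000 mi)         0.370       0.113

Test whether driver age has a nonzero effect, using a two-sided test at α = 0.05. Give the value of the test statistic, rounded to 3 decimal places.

Read off: b = -0.145, SE = 0.075 for driver age.
H₀: β₁ = 0 vs H₁: β₁ ≠ 0.
t = -0.145 / 0.075 = -1.933.
df = n − k − 1 = 132 − 3 − 1 = 128.
Two-sided p ≈ 0.0554, which is ≥ 0.05, so fail to reject H₀.
The data do not give significant evidence of an association between driver age and insurance claim amount, after adjusting for the other predictors.

t = -1.933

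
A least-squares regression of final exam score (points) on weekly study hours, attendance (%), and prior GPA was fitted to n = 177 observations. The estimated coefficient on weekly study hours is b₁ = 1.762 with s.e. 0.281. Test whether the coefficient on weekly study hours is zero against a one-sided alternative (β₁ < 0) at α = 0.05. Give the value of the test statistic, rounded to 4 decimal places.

H₀: β₁ = 0 vs H₁: β₁ < 0.
t = (b₁ − β₁⁰)/SE = 1.762 / 0.281 = 6.2705.
df = n − k − 1 = 177 − 3 − 1 = 173.
One-sided p ≈ 1.0000, which is ≥ 0.05, so fail to reject H₀.
The data do not give significant evidence that the true slope on weekly study hours is negative, holding the other predictors fixed.

t = 6.2705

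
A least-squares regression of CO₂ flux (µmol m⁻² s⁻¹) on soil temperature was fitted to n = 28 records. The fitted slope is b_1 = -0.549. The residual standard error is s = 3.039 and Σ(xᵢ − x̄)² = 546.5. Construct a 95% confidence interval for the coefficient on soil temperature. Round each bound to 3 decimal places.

SE(b_1) = s/√Sₓₓ = 3.039/√546.5 = 0.129998.
df = n − 2 = 26.
t* = t_{0.025, 26} = 2.055529.
Margin = t* × SE = 2.055529 × 0.129998 = 0.26721.
CI: -0.549 ± 0.26721 → (-0.816, -0.282).
With 95% confidence, each one-unit increase in soil temperature is associated with a change of between -0.816 and -0.282 µmol m⁻² s⁻¹ in CO₂ flux.

(-0.816, -0.282)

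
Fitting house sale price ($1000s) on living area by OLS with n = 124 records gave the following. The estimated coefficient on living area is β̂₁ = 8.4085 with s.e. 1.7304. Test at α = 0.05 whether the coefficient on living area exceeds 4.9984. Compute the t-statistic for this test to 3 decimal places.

t = 1.971

H₀: β₁ = 4.9984 vs H₁: β₁ > 4.9984.
t = (β̂₁ − β₁⁰)/SE = (8.4085 − 4.9984) / 1.7304 = 1.971.
df = n − 2 = 124 − 2 = 122.
One-sided p ≈ 0.0255, which is < 0.05, so reject H₀.
There is evidence that the true slope on living area exceeds 4.9984 $1000s per unit.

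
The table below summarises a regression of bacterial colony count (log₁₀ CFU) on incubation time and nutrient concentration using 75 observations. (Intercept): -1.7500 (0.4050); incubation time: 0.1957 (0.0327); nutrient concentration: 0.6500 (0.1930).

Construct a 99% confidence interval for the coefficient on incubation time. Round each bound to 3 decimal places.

(0.109, 0.282)

Read off: b = 0.1957, SE = 0.0327 for incubation time.
df = n − k − 1 = 75 − 2 − 1 = 72.
t* = t_{0.005, 72} = 2.645852.
Margin = t* × SE = 2.645852 × 0.0327 = 0.08652.
CI: 0.1957 ± 0.08652 → (0.109, 0.282).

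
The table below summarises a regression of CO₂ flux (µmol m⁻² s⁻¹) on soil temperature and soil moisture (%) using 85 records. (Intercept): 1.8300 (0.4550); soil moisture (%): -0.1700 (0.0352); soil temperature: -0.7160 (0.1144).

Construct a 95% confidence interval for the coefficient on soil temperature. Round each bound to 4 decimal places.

(-0.9436, -0.4884)

Read off: b = -0.7160, SE = 0.1144 for soil temperature.
df = n − k − 1 = 85 − 2 − 1 = 82.
t* = t_{0.025, 82} = 1.989319.
Margin = t* × SE = 1.989319 × 0.1144 = 0.227578.
CI: -0.7160 ± 0.227578 → (-0.9436, -0.4884).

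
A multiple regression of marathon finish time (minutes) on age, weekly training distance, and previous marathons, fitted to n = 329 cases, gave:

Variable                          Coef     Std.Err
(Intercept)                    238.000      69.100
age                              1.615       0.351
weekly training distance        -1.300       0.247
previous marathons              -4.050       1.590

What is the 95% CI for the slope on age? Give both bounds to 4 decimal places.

(0.9245, 2.3055)

Read off: b = 1.615, SE = 0.351 for age.
df = n − k − 1 = 329 − 3 − 1 = 325.
t* = t_{0.025, 325} = 1.96729.
Margin = t* × SE = 1.96729 × 0.351 = 0.690519.
CI: 1.615 ± 0.690519 → (0.9245, 2.3055).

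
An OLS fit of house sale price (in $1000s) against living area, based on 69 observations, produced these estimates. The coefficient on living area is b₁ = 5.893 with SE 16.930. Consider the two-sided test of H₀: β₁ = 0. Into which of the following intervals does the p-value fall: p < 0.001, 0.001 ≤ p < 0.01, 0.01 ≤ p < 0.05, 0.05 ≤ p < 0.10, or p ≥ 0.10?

p ≥ 0.10

t = 5.893 / 16.930 = 0.348.
df = n − 2 = 69 − 2 = 67.
Two-sided p = 2·P(T_{67} > |t|) ≈ 0.7289.
So p ≥ 0.10.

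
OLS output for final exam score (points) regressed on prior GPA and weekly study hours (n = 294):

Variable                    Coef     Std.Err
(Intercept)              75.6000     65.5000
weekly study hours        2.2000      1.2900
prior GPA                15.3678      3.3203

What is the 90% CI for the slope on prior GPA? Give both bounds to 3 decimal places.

Read off: b = 15.3678, SE = 3.3203 for prior GPA.
df = n − k − 1 = 294 − 2 − 1 = 291.
t* = t_{0.05, 291} = 1.650107.
Margin = t* × SE = 1.650107 × 3.3203 = 5.47885.
CI: 15.3678 ± 5.47885 → (9.889, 20.847).

(9.889, 20.847)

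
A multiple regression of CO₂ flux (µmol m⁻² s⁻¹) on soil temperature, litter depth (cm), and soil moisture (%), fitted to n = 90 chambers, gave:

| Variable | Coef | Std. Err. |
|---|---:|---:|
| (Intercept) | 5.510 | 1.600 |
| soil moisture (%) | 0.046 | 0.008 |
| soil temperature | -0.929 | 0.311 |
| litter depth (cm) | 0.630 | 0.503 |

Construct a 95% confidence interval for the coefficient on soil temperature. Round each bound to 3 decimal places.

Read off: b = -0.929, SE = 0.311 for soil temperature.
df = n − k − 1 = 90 − 3 − 1 = 86.
t* = t_{0.025, 86} = 1.987934.
Margin = t* × SE = 1.987934 × 0.311 = 0.61825.
CI: -0.929 ± 0.61825 → (-1.547, -0.311).

(-1.547, -0.311)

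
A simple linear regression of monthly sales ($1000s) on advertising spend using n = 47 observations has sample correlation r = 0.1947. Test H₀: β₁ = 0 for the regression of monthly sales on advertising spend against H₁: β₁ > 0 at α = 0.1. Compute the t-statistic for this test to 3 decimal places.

t = r·√(n − 2)/√(1 − r²) = 0.1947·√45/√0.962092 = 1.332.
df = n − 2 = 45.
One-sided p ≈ 0.0949, which is < 0.1, so reject H₀.
There is evidence of a linear association between advertising spend and monthly sales.

t = 1.332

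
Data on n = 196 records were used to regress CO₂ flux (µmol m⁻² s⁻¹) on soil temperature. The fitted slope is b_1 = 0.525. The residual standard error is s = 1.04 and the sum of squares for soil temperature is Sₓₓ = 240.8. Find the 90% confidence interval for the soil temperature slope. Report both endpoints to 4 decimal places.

(0.4142, 0.6358)

SE(b_1) = s/√Sₓₓ = 1.04/√240.8 = 0.0670201.
df = n − 2 = 194.
t* = t_{0.05, 194} = 1.652746.
Margin = t* × SE = 1.652746 × 0.0670201 = 0.110767.
CI: 0.525 ± 0.110767 → (0.4142, 0.6358).
With 90% confidence, each one-unit increase in soil temperature is associated with a change of between 0.4142 and 0.6358 µmol m⁻² s⁻¹ in CO₂ flux.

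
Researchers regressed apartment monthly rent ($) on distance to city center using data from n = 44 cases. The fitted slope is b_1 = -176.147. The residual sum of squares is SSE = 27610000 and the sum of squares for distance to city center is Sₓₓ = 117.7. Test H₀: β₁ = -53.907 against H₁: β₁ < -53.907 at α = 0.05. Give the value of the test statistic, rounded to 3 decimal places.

t = -1.636

MSE = SSE/(n − 2) = 27610000/42 = 657381.
SE(b_1) = √(MSE/Sₓₓ) = √(657381/117.7) = 74.7344.
t = (-176.147 − (-53.907)) / 74.7344 = -1.636.
df = n − 2 = 42.
One-sided p ≈ 0.0547, which is ≥ 0.05, so fail to reject H₀.
The data do not give significant evidence that the true slope on distance to city center is below -53.907 $ per unit.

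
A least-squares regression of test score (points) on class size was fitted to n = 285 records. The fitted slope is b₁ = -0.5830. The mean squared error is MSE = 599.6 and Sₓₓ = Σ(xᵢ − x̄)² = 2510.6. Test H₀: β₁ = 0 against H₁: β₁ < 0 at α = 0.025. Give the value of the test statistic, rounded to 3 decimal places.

SE(b₁) = √(MSE/Sₓₓ) = √(599.6/2510.6) = 0.4887.
t = -0.5830 / 0.4887 = -1.193.
df = n − 2 = 283.
One-sided p ≈ 0.1169, which is ≥ 0.025, so fail to reject H₀.
The data do not give significant evidence that the true slope on class size is negative.

t = -1.193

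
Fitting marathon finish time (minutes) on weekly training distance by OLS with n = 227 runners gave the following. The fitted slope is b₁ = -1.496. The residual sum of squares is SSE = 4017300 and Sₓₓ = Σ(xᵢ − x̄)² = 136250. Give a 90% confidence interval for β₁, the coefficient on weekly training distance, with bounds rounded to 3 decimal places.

(-2.094, -0.898)

MSE = SSE/(n − 2) = 4017300/225 = 17854.7.
SE(b₁) = √(MSE/Sₓₓ) = √(17854.7/136250) = 0.361999.
df = n − 2 = 225.
t* = t_{0.05, 225} = 1.651654.
Margin = t* × SE = 1.651654 × 0.361999 = 0.59790.
CI: -1.496 ± 0.59790 → (-2.094, -0.898).
With 90% confidence, each one-unit increase in weekly training distance is associated with a change of between -2.094 and -0.898 minutes in marathon finish time.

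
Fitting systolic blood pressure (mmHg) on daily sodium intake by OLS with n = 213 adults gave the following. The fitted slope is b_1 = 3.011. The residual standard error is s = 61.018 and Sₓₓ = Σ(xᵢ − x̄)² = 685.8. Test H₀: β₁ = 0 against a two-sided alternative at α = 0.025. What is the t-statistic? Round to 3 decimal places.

t = 1.292

SE(b_1) = s/√Sₓₓ = 61.018/√685.8 = 2.33002.
t = 3.011 / 2.33002 = 1.292.
df = n − 2 = 211.
Two-sided p ≈ 0.1977, which is ≥ 0.025, so fail to reject H₀.
The data do not give significant evidence of an association between daily sodium intake and systolic blood pressure.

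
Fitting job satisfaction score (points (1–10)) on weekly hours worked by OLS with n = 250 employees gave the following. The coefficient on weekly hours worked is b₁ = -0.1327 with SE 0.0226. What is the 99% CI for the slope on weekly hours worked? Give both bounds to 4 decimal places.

(-0.1914, -0.0740)

df = n − 2 = 250 − 2 = 248.
t* = t_{0.005, 248} = 2.595799.
Margin = t* × SE = 2.595799 × 0.0226 = 0.058665.
CI: -0.1327 ± 0.058665 → (-0.1914, -0.0740).
With 99% confidence, each one-unit increase in weekly hours worked is associated with a change of between -0.1914 and -0.0740 points (1–10) in job satisfaction score.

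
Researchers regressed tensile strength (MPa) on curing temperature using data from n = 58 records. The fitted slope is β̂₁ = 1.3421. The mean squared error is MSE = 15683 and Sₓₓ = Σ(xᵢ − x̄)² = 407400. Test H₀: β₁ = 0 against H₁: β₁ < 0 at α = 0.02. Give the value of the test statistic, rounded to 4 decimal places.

SE(β̂₁) = √(MSE/Sₓₓ) = √(15683/407400) = 0.196202.
t = 1.3421 / 0.196202 = 6.8404.
df = n − 2 = 56.
One-sided p ≈ 1.0000, which is ≥ 0.02, so fail to reject H₀.
The data do not give significant evidence that the true slope on curing temperature is negative.

t = 6.8404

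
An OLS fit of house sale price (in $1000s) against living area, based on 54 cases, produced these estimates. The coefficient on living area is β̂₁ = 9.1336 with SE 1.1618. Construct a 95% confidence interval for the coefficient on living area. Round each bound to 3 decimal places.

df = n − 2 = 54 − 2 = 52.
t* = t_{0.025, 52} = 2.006647.
Margin = t* × SE = 2.006647 × 1.1618 = 2.33132.
CI: 9.1336 ± 2.33132 → (6.802, 11.465).
With 95% confidence, each one-unit increase in living area is associated with a change of between 6.802 and 11.465 $1000s in house sale price.

(6.802, 11.465)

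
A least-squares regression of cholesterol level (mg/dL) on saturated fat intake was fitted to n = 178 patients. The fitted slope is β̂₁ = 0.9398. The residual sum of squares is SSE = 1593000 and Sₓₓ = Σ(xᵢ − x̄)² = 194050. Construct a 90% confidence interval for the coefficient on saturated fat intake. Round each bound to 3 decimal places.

MSE = SSE/(n − 2) = 1593000/176 = 9051.14.
SE(β̂₁) = √(MSE/Sₓₓ) = √(9051.14/194050) = 0.215971.
df = n − 2 = 176.
t* = t_{0.05, 176} = 1.653557.
Margin = t* × SE = 1.653557 × 0.215971 = 0.35712.
CI: 0.9398 ± 0.35712 → (0.583, 1.297).
With 90% confidence, each one-unit increase in saturated fat intake is associated with a change of between 0.583 and 1.297 mg/dL in cholesterol level.

(0.583, 1.297)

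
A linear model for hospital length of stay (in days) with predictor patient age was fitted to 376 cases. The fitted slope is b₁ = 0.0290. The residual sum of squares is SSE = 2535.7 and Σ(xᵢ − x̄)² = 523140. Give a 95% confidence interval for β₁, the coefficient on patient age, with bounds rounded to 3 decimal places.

(0.022, 0.036)

MSE = SSE/(n − 2) = 2535.7/374 = 6.77995.
SE(b₁) = √(MSE/Sₓₓ) = √(6.77995/523140) = 0.00360001.
df = n − 2 = 374.
t* = t_{0.025, 374} = 1.966327.
Margin = t* × SE = 1.966327 × 0.00360001 = 0.00708.
CI: 0.0290 ± 0.00708 → (0.022, 0.036).
With 95% confidence, each one-unit increase in patient age is associated with a change of between 0.022 and 0.036 days in hospital length of stay.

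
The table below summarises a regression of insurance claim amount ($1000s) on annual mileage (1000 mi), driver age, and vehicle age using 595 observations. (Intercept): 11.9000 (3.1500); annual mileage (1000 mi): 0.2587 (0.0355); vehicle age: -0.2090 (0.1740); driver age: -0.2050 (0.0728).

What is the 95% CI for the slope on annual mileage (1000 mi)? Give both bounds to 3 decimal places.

(0.189, 0.328)

Read off: b = 0.2587, SE = 0.0355 for annual mileage (1000 mi).
df = n − k − 1 = 595 − 3 − 1 = 591.
t* = t_{0.025, 591} = 1.963986.
Margin = t* × SE = 1.963986 × 0.0355 = 0.06972.
CI: 0.2587 ± 0.06972 → (0.189, 0.328).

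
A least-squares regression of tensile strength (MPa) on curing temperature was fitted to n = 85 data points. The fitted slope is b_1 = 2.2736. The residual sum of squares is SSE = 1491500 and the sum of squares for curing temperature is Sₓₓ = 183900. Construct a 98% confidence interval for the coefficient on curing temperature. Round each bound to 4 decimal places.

MSE = SSE/(n − 2) = 1491500/83 = 17969.9.
SE(b_1) = √(MSE/Sₓₓ) = √(17969.9/183900) = 0.312595.
df = n − 2 = 83.
t* = t_{0.01, 83} = 2.372119.
Margin = t* × SE = 2.372119 × 0.312595 = 0.741512.
CI: 2.2736 ± 0.741512 → (1.5321, 3.0151).
With 98% confidence, each one-unit increase in curing temperature is associated with a change of between 1.5321 and 3.0151 MPa in tensile strength.

(1.5321, 3.0151)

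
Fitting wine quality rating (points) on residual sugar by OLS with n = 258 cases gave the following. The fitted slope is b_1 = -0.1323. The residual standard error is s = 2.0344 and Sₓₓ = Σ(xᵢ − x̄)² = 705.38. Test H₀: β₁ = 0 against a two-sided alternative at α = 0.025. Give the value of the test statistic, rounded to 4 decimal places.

t = -1.7272

SE(b_1) = s/√Sₓₓ = 2.0344/√705.38 = 0.0765993.
t = -0.1323 / 0.0765993 = -1.7272.
df = n − 2 = 256.
Two-sided p ≈ 0.0853, which is ≥ 0.025, so fail to reject H₀.
The data do not give significant evidence of an association between residual sugar and wine quality rating.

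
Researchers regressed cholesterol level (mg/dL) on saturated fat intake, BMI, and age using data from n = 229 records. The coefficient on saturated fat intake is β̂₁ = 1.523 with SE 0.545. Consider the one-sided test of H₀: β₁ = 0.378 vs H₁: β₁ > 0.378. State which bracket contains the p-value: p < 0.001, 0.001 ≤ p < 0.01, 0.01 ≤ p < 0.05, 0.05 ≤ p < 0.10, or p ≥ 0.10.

t = (1.523 − 0.378) / 0.545 = 2.101.
df = n − k − 1 = 229 − 3 − 1 = 225.
One-sided p = P(T_{225} > t) ≈ 0.0184.
So 0.01 ≤ p < 0.05.

0.01 ≤ p < 0.05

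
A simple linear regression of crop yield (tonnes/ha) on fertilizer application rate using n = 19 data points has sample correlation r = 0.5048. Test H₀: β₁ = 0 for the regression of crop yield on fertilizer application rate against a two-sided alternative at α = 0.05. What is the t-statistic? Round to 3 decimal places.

t = r·√(n − 2)/√(1 − r²) = 0.5048·√17/√0.745177 = 2.411.
df = n − 2 = 17.
Two-sided p ≈ 0.0275, which is < 0.05, so reject H₀.
There is evidence of a linear association between fertilizer application rate and crop yield.

t = 2.411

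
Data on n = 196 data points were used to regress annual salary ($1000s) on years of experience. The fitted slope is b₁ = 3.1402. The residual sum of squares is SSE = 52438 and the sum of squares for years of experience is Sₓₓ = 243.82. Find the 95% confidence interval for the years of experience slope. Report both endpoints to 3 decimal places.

MSE = SSE/(n − 2) = 52438/194 = 270.299.
SE(b₁) = √(MSE/Sₓₓ) = √(270.299/243.82) = 1.0529.
df = n − 2 = 194.
t* = t_{0.025, 194} = 1.972268.
Margin = t* × SE = 1.972268 × 1.0529 = 2.07660.
CI: 3.1402 ± 2.07660 → (1.064, 5.217).
With 95% confidence, each one-unit increase in years of experience is associated with a change of between 1.064 and 5.217 $1000s in annual salary.

(1.064, 5.217)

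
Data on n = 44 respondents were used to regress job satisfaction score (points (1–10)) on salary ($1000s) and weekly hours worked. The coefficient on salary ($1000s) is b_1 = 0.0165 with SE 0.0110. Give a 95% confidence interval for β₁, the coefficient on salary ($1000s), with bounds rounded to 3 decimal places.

df = n − k − 1 = 44 − 2 − 1 = 41.
t* = t_{0.025, 41} = 2.019541.
Margin = t* × SE = 2.019541 × 0.0110 = 0.02221.
CI: 0.0165 ± 0.02221 → (-0.006, 0.039).
With 95% confidence, each one-unit increase in salary ($1000s) is associated with a change of between -0.006 and 0.039 points (1–10) in job satisfaction score, holding the other predictors fixed.

(-0.006, 0.039)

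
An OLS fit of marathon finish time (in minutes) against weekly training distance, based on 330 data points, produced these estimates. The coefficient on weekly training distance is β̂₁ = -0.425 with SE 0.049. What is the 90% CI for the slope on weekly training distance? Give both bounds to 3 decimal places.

df = n − 2 = 330 − 2 = 328.
t* = t_{0.05, 328} = 1.649512.
Margin = t* × SE = 1.649512 × 0.049 = 0.08083.
CI: -0.425 ± 0.08083 → (-0.506, -0.344).
With 90% confidence, each one-unit increase in weekly training distance is associated with a change of between -0.506 and -0.344 minutes in marathon finish time.

(-0.506, -0.344)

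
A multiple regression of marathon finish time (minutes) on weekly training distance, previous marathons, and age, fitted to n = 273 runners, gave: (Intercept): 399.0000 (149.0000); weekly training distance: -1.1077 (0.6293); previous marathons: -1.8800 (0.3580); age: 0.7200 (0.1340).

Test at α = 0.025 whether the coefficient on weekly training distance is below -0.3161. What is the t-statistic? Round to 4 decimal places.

Read off: b = -1.1077, SE = 0.6293 for weekly training distance.
H₀: β₁ = -0.3161 vs H₁: β₁ < -0.3161.
t = (-1.1077 − (-0.3161)) / 0.6293 = -1.2579.
df = n − k − 1 = 273 − 3 − 1 = 269.
One-sided p ≈ 0.1048, which is ≥ 0.025, so fail to reject H₀.
The data do not give significant evidence that the true slope on weekly training distance is below -0.3161 minutes per unit, holding the other predictors fixed.

t = -1.2579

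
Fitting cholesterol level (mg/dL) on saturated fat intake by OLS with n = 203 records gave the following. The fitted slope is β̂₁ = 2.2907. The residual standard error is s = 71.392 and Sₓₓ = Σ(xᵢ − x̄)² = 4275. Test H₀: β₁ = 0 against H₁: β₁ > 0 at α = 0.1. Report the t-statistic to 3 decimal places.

SE(β̂₁) = s/√Sₓₓ = 71.392/√4275 = 1.0919.
t = 2.2907 / 1.0919 = 2.098.
df = n − 2 = 201.
One-sided p ≈ 0.0186, which is < 0.1, so reject H₀.
There is evidence that the true slope on saturated fat intake is positive.

t = 2.098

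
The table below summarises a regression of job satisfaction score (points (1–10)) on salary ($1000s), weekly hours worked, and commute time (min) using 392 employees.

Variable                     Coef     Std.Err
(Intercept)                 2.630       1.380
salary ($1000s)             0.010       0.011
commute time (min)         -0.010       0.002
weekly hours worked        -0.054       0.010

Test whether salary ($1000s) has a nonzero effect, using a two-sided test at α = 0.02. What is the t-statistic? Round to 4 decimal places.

t = 0.9091

Read off: b = 0.010, SE = 0.011 for salary ($1000s).
H₀: β₁ = 0 vs H₁: β₁ ≠ 0.
t = 0.010 / 0.011 = 0.9091.
df = n − k − 1 = 392 − 3 − 1 = 388.
Two-sided p ≈ 0.3639, which is ≥ 0.02, so fail to reject H₀.
The data do not give significant evidence of an association between salary ($1000s) and job satisfaction score, after adjusting for the other predictors.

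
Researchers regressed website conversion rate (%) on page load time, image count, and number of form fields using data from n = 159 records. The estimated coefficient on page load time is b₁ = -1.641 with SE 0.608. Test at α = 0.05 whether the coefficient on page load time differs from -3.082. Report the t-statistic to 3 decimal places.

t = 2.370

H₀: β₁ = -3.082 vs H₁: β₁ ≠ -3.082.
t = (b₁ − β₁⁰)/SE = (-1.641 − (-3.082)) / 0.608 = 2.370.
df = n − k − 1 = 159 − 3 − 1 = 155.
Two-sided p ≈ 0.0190, which is < 0.05, so reject H₀.
There is evidence that the true slope on page load time differs from -3.082 % per unit, holding the other predictors fixed.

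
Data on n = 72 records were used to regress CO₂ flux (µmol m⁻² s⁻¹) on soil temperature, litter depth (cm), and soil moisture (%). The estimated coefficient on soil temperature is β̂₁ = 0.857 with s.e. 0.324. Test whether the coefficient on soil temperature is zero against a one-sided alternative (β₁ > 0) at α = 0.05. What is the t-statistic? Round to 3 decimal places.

H₀: β₁ = 0 vs H₁: β₁ > 0.
t = (β̂₁ − β₁⁰)/SE = 0.857 / 0.324 = 2.645.
df = n − k − 1 = 72 − 3 − 1 = 68.
One-sided p ≈ 0.0051, which is < 0.05, so reject H₀.
There is evidence that the true slope on soil temperature is positive, holding the other predictors fixed.

t = 2.645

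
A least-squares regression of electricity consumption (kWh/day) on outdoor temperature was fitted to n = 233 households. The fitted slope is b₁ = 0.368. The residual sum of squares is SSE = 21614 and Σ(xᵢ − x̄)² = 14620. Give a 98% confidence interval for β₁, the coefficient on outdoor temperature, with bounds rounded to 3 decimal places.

(0.181, 0.555)

MSE = SSE/(n − 2) = 21614/231 = 93.5671.
SE(b₁) = √(MSE/Sₓₓ) = √(93.5671/14620) = 0.0799996.
df = n − 2 = 231.
t* = t_{0.01, 231} = 2.342599.
Margin = t* × SE = 2.342599 × 0.0799996 = 0.18741.
CI: 0.368 ± 0.18741 → (0.181, 0.555).
With 98% confidence, each one-unit increase in outdoor temperature is associated with a change of between 0.181 and 0.555 kWh/day in electricity consumption.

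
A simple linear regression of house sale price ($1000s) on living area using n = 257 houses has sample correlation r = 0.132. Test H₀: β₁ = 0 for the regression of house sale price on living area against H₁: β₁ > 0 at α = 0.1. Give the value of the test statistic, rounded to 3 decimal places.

t = 2.126

t = r·√(n − 2)/√(1 − r²) = 0.132·√255/√0.982576 = 2.126.
df = n − 2 = 255.
One-sided p ≈ 0.0172, which is < 0.1, so reject H₀.
There is evidence of a linear association between living area and house sale price.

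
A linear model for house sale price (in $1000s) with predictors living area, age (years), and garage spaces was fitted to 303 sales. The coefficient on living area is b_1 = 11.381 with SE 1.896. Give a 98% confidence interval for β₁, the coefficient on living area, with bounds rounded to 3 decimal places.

(6.946, 15.816)

df = n − k − 1 = 303 − 3 − 1 = 299.
t* = t_{0.01, 299} = 2.338884.
Margin = t* × SE = 2.338884 × 1.896 = 4.43452.
CI: 11.381 ± 4.43452 → (6.946, 15.816).
With 98% confidence, each one-unit increase in living area is associated with a change of between 6.946 and 15.816 $1000s in house sale price, holding the other predictors fixed.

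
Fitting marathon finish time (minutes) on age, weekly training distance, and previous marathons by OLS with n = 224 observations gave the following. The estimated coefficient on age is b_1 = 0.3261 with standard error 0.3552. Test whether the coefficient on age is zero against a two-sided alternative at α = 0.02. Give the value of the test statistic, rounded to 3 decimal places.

t = 0.918

H₀: β₁ = 0 vs H₁: β₁ ≠ 0.
t = (b_1 − β₁⁰)/SE = 0.3261 / 0.3552 = 0.918.
df = n − k − 1 = 224 − 3 − 1 = 220.
Two-sided p ≈ 0.3596, which is ≥ 0.02, so fail to reject H₀.
The data do not give significant evidence of an association between age and marathon finish time, after adjusting for the other predictors.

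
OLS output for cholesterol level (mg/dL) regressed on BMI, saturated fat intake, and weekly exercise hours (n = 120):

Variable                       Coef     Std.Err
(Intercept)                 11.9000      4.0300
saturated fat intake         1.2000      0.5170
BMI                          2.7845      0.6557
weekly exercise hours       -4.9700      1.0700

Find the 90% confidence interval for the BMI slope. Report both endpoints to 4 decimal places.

(1.6973, 3.8717)

Read off: b = 2.7845, SE = 0.6557 for BMI.
df = n − k − 1 = 120 − 3 − 1 = 116.
t* = t_{0.05, 116} = 1.658096.
Margin = t* × SE = 1.658096 × 0.6557 = 1.087213.
CI: 2.7845 ± 1.087213 → (1.6973, 3.8717).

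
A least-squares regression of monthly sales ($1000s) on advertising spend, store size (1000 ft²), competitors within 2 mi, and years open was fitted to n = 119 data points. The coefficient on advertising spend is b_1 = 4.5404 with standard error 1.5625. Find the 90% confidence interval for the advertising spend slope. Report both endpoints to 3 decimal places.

(1.949, 7.132)

df = n − k − 1 = 119 − 4 − 1 = 114.
t* = t_{0.05, 114} = 1.65833.
Margin = t* × SE = 1.65833 × 1.5625 = 2.59114.
CI: 4.5404 ± 2.59114 → (1.949, 7.132).
With 90% confidence, each one-unit increase in advertising spend is associated with a change of between 1.949 and 7.132 $1000s in monthly sales, holding the other predictors fixed.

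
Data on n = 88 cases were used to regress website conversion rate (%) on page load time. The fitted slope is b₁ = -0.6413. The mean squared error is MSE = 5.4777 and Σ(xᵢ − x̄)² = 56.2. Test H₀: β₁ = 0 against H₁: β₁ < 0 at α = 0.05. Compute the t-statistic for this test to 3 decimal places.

SE(b₁) = √(MSE/Sₓₓ) = √(5.4777/56.2) = 0.312199.
t = -0.6413 / 0.312199 = -2.054.
df = n − 2 = 86.
One-sided p ≈ 0.0215, which is < 0.05, so reject H₀.
There is evidence that the true slope on page load time is negative.

t = -2.054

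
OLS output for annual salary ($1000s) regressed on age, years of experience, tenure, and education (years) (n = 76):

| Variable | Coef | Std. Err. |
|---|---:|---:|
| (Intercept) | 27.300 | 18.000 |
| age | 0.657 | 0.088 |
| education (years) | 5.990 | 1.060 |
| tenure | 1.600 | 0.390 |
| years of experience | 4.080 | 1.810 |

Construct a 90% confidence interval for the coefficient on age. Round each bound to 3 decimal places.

(0.510, 0.804)

Read off: b = 0.657, SE = 0.088 for age.
df = n − k − 1 = 76 − 4 − 1 = 71.
t* = t_{0.05, 71} = 1.6666.
Margin = t* × SE = 1.6666 × 0.088 = 0.14666.
CI: 0.657 ± 0.14666 → (0.510, 0.804).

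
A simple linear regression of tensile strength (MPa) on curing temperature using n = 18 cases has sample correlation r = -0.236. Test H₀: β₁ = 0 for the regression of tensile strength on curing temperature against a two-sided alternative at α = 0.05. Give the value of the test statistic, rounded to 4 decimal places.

t = -0.9714

t = r·√(n − 2)/√(1 − r²) = -0.236·√16/√0.944304 = -0.9714.
df = n − 2 = 16.
Two-sided p ≈ 0.3458, which is ≥ 0.05, so fail to reject H₀.
The data do not give significant evidence of a linear association between curing temperature and tensile strength.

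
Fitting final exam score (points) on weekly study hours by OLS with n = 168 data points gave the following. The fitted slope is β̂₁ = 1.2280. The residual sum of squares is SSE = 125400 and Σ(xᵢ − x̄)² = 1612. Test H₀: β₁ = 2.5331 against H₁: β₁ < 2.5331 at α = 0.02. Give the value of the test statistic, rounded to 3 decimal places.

MSE = SSE/(n − 2) = 125400/166 = 755.422.
SE(β̂₁) = √(MSE/Sₓₓ) = √(755.422/1612) = 0.684561.
t = (1.2280 − 2.5331) / 0.684561 = -1.906.
df = n − 2 = 166.
One-sided p ≈ 0.0292, which is ≥ 0.02, so fail to reject H₀.
The data do not give significant evidence that the true slope on weekly study hours is below 2.5331 points per unit.

t = -1.906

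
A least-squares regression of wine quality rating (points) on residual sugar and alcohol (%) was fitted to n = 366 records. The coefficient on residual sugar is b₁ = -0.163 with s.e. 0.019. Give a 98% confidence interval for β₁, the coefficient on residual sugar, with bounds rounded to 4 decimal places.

df = n − k − 1 = 366 − 2 − 1 = 363.
t* = t_{0.01, 363} = 2.336664.
Margin = t* × SE = 2.336664 × 0.019 = 0.044397.
CI: -0.163 ± 0.044397 → (-0.2074, -0.1186).
With 98% confidence, each one-unit increase in residual sugar is associated with a change of between -0.2074 and -0.1186 points in wine quality rating, holding the other predictors fixed.

(-0.2074, -0.1186)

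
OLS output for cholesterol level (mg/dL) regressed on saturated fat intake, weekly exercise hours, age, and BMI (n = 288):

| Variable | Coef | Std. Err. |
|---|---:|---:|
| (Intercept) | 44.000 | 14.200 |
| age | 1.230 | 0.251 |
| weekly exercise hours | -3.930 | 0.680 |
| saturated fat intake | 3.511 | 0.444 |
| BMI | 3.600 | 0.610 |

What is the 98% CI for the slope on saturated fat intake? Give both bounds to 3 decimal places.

(2.472, 4.550)

Read off: b = 3.511, SE = 0.444 for saturated fat intake.
df = n − k − 1 = 288 − 4 − 1 = 283.
t* = t_{0.01, 283} = 2.339597.
Margin = t* × SE = 2.339597 × 0.444 = 1.03878.
CI: 3.511 ± 1.03878 → (2.472, 4.550).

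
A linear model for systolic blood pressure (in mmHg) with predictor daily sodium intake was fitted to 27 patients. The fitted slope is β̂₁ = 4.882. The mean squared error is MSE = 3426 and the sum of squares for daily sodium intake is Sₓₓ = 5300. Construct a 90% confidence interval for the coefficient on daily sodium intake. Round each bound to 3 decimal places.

(3.509, 6.255)

SE(β̂₁) = √(MSE/Sₓₓ) = √(3426/5300) = 0.803999.
df = n − 2 = 25.
t* = t_{0.05, 25} = 1.708141.
Margin = t* × SE = 1.708141 × 0.803999 = 1.37334.
CI: 4.882 ± 1.37334 → (3.509, 6.255).
With 90% confidence, each one-unit increase in daily sodium intake is associated with a change of between 3.509 and 6.255 mmHg in systolic blood pressure.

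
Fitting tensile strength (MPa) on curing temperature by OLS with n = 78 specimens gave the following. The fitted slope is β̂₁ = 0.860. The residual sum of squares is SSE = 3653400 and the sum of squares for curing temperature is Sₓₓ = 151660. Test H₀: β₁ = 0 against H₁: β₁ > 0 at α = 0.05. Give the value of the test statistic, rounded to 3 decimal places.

t = 1.528

MSE = SSE/(n − 2) = 3653400/76 = 48071.1.
SE(β̂₁) = √(MSE/Sₓₓ) = √(48071.1/151660) = 0.562997.
t = 0.860 / 0.562997 = 1.528.
df = n − 2 = 76.
One-sided p ≈ 0.0654, which is ≥ 0.05, so fail to reject H₀.
The data do not give significant evidence that the true slope on curing temperature is positive.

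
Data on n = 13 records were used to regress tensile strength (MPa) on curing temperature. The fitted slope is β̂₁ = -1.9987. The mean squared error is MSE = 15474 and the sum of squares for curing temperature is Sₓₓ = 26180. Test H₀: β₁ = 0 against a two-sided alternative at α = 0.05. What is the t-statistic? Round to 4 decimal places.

t = -2.5997

SE(β̂₁) = √(MSE/Sₓₓ) = √(15474/26180) = 0.768805.
t = -1.9987 / 0.768805 = -2.5997.
df = n − 2 = 11.
Two-sided p ≈ 0.0247, which is < 0.05, so reject H₀.
There is evidence that curing temperature is associated with tensile strength.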